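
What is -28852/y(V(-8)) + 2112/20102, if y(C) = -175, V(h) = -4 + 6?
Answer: 290176252/1758925 ≈ 164.97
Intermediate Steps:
V(h) = 2
-28852/y(V(-8)) + 2112/20102 = -28852/(-175) + 2112/20102 = -28852*(-1/175) + 2112*(1/20102) = 28852/175 + 1056/10051 = 290176252/1758925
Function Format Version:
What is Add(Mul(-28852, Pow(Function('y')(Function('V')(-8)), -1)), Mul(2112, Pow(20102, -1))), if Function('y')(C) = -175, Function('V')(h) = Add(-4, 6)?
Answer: Rational(290176252, 1758925) ≈ 164.97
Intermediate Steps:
Function('V')(h) = 2
Add(Mul(-28852, Pow(Function('y')(Function('V')(-8)), -1)), Mul(2112, Pow(20102, -1))) = Add(Mul(-28852, Pow(-175, -1)), Mul(2112, Pow(20102, -1))) = Add(Mul(-28852, Rational(-1, 175)), Mul(2112, Rational(1, 20102))) = Add(Rational(28852, 175), Rational(1056, 10051)) = Rational(290176252, 1758925)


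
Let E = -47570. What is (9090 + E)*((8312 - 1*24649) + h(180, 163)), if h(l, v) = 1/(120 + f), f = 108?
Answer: 35832912700/57 ≈ 6.2865e+8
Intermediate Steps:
h(l, v) = 1/228 (h(l, v) = 1/(120 + 108) = 1/228)
(9090 + E)*((8312 - 1*24649) + h(180, 163)) = (9090 - 47570)*((8312 - 1*24649) + 1/228) = -38480*((8312 - 24649) + 1/228) = -38480*(-16337 + 1/228) = -38480*(-3724835/228) = 35832912700/57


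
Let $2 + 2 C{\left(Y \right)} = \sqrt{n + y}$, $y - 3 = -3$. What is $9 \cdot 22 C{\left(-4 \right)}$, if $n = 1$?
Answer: $-99$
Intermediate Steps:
$y = 0$ ($y = 3 - 3 = 0$)
$C{\left(Y \right)} = - \frac{1}{2}$ ($C{\left(Y \right)} = -1 + \frac{\sqrt{1 + 0}}{2} = -1 + \frac{\sqrt{1}}{2} = -1 + \frac{1}{2} \cdot 1 = -1 + \frac{1}{2} = - \frac{1}{2}$)
$9 \cdot 22 C{\left(-4 \right)} = 9 \cdot 22 \left(- \frac{1}{2}\right) = 198 \left(- \frac{1}{2}\right) = -99$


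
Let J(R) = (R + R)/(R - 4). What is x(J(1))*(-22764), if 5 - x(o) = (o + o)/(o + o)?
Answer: -91056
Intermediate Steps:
J(R) = 2*R/(-4 + R) (J(R) = (2*R)/(-4 + R) = 2*R/(-4 + R))
x(o) = 4 (x(o) = 5 - (o + o)/(o + o) = 5 - 2*o/(2*o) = 5 - 2*o*1/(2*o) = 5 - 1*1 = 5 - 1 = 4)
x(J(1))*(-22764) = 4*(-22764) = -91056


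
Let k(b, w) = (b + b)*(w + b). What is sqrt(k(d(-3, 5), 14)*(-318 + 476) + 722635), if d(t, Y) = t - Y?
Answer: sqrt(707467) ≈ 841.11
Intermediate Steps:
k(b, w) = 2*b*(b + w) (k(b, w) = (2*b)*(b + w) = 2*b*(b + w))
sqrt(k(d(-3, 5), 14)*(-318 + 476) + 722635) = sqrt((2*(-3 - 1*5)*((-3 - 1*5) + 14))*(-318 + 476) + 722635) = sqrt((2*(-3 - 5)*((-3 - 5) + 14))*158 + 722635) = sqrt((2*(-8)*(-8 + 14))*158 + 722635) = sqrt((2*(-8)*6)*158 + 722635) = sqrt(-96*158 + 722635) = sqrt(-15168 + 722635) = sqrt(707467)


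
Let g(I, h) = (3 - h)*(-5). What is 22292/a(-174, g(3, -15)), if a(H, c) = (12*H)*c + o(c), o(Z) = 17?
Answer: 22292/187937 ≈ 0.11861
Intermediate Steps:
g(I, h) = -15 + 5*h
a(H, c) = 17 + 12*H*c (a(H, c) = (12*H)*c + 17 = 12*H*c + 17 = 17 + 12*H*c)
22292/a(-174, g(3, -15)) = 22292/(17 + 12*(-174)*(-15 + 5*(-15))) = 22292/(17 + 12*(-174)*(-15 - 75)) = 22292/(17 + 12*(-174)*(-90)) = 22292/(17 + 187920) = 22292/187937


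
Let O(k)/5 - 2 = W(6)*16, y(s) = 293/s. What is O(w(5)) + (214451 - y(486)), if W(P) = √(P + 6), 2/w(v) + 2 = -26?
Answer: 104227753/486 + 160*√3 ≈ 2.1474e+5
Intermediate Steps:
w(v) = -1/14 (w(v) = 2/(-2 - 26) = 2/(-28) = 2*(-1/28) = -1/14)
W(P) = √(6 + P)
O(k) = 10 + 160*√3 (O(k) = 10 + 5*(√(6 + 6)*16) = 10 + 5*(√12*16) = 10 + 5*((2*√3)*16) = 10 + 5*(32*√3) = 10 + 160*√3)
O(w(5)) + (214451 - y(486)) = (10 + 160*√3) + (214451 - 293/486) = (10 + 160*√3) + 104222893/486 = 104227753/486 + 160*√3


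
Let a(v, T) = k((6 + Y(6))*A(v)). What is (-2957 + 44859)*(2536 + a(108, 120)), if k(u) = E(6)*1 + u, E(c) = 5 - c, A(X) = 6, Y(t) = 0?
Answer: 107730042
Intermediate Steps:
k(u) = -1 + u (k(u) = (5 - 1*6)*1 + u = (5 - 6)*1 + u = -1*1 + u = -1 + u)
a(v, T) = 35 (a(v, T) = -1 + (6 + 0)*6 = -1 + 6*6 = -1 + 36 = 35)
(-2957 + 44859)*(2536 + a(108, 120)) = (-2957 + 44859)*(2536 + 35) = 41902*2571 = 107730042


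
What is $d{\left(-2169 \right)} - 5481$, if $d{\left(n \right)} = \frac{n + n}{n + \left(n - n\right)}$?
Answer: $-5479$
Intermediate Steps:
$d{\left(n \right)} = 2$ ($d{\left(n \right)} = \frac{2 n}{n + 0} = \frac{2 n}{n} = 2$)
$d{\left(-2169 \right)} - 5481 = 2 - 5481 = -5479$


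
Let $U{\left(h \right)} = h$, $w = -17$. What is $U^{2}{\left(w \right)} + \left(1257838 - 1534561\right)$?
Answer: $-276434$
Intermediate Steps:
$U^{2}{\left(w \right)} + \left(1257838 - 1534561\right) = \left(-17\right)^{2} + \left(1257838 - 1534561\right) = 289 - 276723 = -276434$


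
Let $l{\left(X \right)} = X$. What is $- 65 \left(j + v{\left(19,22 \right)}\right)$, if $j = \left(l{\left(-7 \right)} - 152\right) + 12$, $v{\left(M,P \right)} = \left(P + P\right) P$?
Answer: $-53365$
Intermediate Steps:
$v{\left(M,P \right)} = 2 P^{2}$ ($v{\left(M,P \right)} = 2 P P = 2 P^{2}$)
$j = -147$ ($j = \left(-7 - 152\right) + 12 = -159 + 12 = -147$)
$- 65 \left(j + v{\left(19,22 \right)}\right) = - 65 \left(-147 + 2 \cdot 22^{2}\right) = - 65 \left(-147 + 2 \cdot 484\right) = - 65 \left(-147 + 968\right) = - 65 \cdot 821 = \left(-1\right) 53365 = -53365$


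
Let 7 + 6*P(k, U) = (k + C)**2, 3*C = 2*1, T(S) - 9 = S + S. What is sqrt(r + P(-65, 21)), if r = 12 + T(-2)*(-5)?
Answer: sqrt(54726)/9 ≈ 25.993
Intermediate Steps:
T(S) = 9 + 2*S (T(S) = 9 + (S + S) = 9 + 2*S)
C = 2/3 (C = (2*1)/3 = (1/3)*2 = 2/3 ≈ 0.66667)
P(k, U) = -7/6 + (2/3 + k)**2/6 (P(k, U) = -7/6 + (k + 2/3)**2/6 = -7/6 + (2/3 + k)**2/6)
r = -13 (r = 12 + (9 + 2*(-2))*(-5) = 12 + (9 - 4)*(-5) = 12 + 5*(-5) = 12 - 25 = -13)
sqrt(r + P(-65, 21)) = sqrt(-13 + (-7/6 + (2 + 3*(-65))**2/54)) = sqrt(-13 + (-7/6 + (2 - 195)**2/54)) = sqrt(-13 + (-7/6 + (1/54)*(-193)**2)) = sqrt(-13 + (-7/6 + (1/54)*37249)) = sqrt(-13 + (-7/6 + 37249/54)) = sqrt(-13 + 18593/27) = sqrt(18242/27) = sqrt(54726)/9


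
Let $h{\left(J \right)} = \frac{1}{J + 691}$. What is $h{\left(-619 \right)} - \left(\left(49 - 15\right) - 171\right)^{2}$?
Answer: $- \frac{1351367}{72} \approx -18769.0$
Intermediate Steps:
$h{\left(J \right)} = \frac{1}{691 + J}$
$h{\left(-619 \right)} - \left(\left(49 - 15\right) - 171\right)^{2} = \frac{1}{691 - 619} - \left(\left(49 - 15\right) - 171\right)^{2} = \frac{1}{72} - \left(34 - 171\right)^{2} = \frac{1}{72} - \left(-137\right)^{2} = \frac{1}{72} - 18769 = - \frac{1351367}{72}$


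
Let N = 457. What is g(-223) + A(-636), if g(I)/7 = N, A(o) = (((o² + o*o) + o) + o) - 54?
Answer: 810865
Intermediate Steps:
A(o) = -54 + 2*o + 2*o² (A(o) = (((o² + o²) + o) + o) - 54 = ((2*o² + o) + o) - 54 = ((o + 2*o²) + o) - 54 = (2*o + 2*o²) - 54 = -54 + 2*o + 2*o²)
g(I) = 3199 (g(I) = 7*457 = 3199)
g(-223) + A(-636) = 3199 + (-54 + 2*(-636) + 2*(-636)²) = 3199 + (-54 - 1272 + 2*404496) = 3199 + (-54 - 1272 + 808992) = 3199 + 807666 = 810865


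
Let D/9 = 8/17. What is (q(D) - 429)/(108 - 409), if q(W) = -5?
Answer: 62/43 ≈ 1.4419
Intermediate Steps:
D = 72/17 (D = 9*(8/17) = 72/17 ≈ 4.2353)
(q(D) - 429)/(108 - 409) = (-5 - 429)/(108 - 409) = -434/(-301) = -434*(-1/301) = 62/43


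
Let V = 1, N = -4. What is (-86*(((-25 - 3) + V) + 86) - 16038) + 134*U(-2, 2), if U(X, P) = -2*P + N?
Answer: -22184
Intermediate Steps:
U(X, P) = -4 - 2*P (U(X, P) = -2*P - 4 = -4 - 2*P)
(-86*(((-25 - 3) + V) + 86) - 16038) + 134*U(-2, 2) = (-86*(((-25 - 3) + 1) + 86) - 16038) + 134*(-4 - 2*2) = (-86*((-28 + 1) + 86) - 16038) + 134*(-4 - 4) = (-86*(-27 + 86) - 16038) + 134*(-8) = (-86*59 - 16038) - 1072 = (-5074 - 16038) - 1072 = -21112 - 1072 = -22184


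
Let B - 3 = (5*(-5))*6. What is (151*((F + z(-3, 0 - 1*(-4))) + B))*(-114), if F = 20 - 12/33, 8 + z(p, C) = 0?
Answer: 25631646/11 ≈ 2.3301e+6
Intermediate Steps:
z(p, C) = -8 (z(p, C) = -8 + 0 = -8)
F = 216/11 (F = 20 - 12/33 = 20 - 1*4/11 = 20 - 4/11 = 216/11 ≈ 19.636)
B = -147 (B = 3 + (5*(-5))*6 = 3 - 25*6 = 3 - 150 = -147)
(151*((F + z(-3, 0 - 1*(-4))) + B))*(-114) = (151*((216/11 - 8) - 147))*(-114) = (151*(128/11 - 147))*(-114) = (151*(-1489/11))*(-114) = -224839/11*(-114) = 25631646/11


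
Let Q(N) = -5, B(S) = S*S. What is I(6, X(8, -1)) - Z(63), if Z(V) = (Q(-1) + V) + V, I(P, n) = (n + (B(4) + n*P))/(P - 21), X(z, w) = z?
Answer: -629/5 ≈ -125.80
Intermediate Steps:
B(S) = S²
I(P, n) = (16 + n + P*n)/(-21 + P) (I(P, n) = (n + (4² + n*P))/(P - 21) = (n + (16 + P*n))/(-21 + P) = (16 + n + P*n)/(-21 + P))
Z(V) = -5 + 2*V (Z(V) = (-5 + V) + V = -5 + 2*V)
I(6, X(8, -1)) - Z(63) = (16 + 8 + 6*8)/(-21 + 6) - (-5 + 2*63) = (16 + 8 + 48)/(-15) - (-5 + 126) = -1/15*72 - 1*121 = -24/5 - 121 = -629/5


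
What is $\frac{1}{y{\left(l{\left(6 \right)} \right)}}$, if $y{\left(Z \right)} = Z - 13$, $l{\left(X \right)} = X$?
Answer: $- \frac{1}{7} \approx -0.14286$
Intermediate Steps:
$y{\left(Z \right)} = -13 + Z$
$\frac{1}{y{\left(l{\left(6 \right)} \right)}} = \frac{1}{-13 + 6} = \frac{1}{-7} = - \frac{1}{7}$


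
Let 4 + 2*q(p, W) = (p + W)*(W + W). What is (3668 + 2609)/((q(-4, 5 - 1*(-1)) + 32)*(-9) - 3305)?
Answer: -6277/3683 ≈ -1.7043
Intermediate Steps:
q(p, W) = -2 + W*(W + p) (q(p, W) = -2 + ((p + W)*(W + W))/2 = -2 + ((W + p)*(2*W))/2 = -2 + (2*W*(W + p))/2 = -2 + W*(W + p))
(3668 + 2609)/((q(-4, 5 - 1*(-1)) + 32)*(-9) - 3305) = (3668 + 2609)/(((-2 + (5 - 1*(-1))**2 + (5 - 1*(-1))*(-4)) + 32)*(-9) - 3305) = 6277/(((-2 + (5 + 1)**2 + (5 + 1)*(-4)) + 32)*(-9) - 3305) = 6277/(((-2 + 6**2 + 6*(-4)) + 32)*(-9) - 3305) = 6277/(((-2 + 36 - 24) + 32)*(-9) - 3305) = 6277/((10 + 32)*(-9) - 3305) = 6277/(42*(-9) - 3305) = 6277/(-378 - 3305) = 6277/(-3683) = 6277*(-1/3683) = -6277/3683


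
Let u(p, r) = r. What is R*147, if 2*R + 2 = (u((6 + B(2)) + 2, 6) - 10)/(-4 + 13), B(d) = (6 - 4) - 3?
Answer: -539/3 ≈ -179.67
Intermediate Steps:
B(d) = -1 (B(d) = 2 - 3 = -1)
R = -11/9 (R = -1 + ((6 - 10)/(-4 + 13))/2 = -1 + (-4/9)/2 = -1 + (-4*⅑)/2 = -1 + (½)*(-4/9) = -1 - 2/9 = -11/9 ≈ -1.2222)
R*147 = -11/9*147 = -539/3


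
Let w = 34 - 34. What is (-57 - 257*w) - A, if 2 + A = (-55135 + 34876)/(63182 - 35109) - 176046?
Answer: 4940615602/28073 ≈ 1.7599e+5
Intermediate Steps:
w = 0
A = -4942215763/28073 (A = -2 + ((-55135 + 34876)/(63182 - 35109) - 176046) = -2 + (-20259/28073 - 176046) = -2 - 4942159617/28073 = -4942215763/28073 ≈ -1.7605e+5)
(-57 - 257*w) - A = (-57 - 257*0) - 1*(-4942215763/28073) = (-57 + 0) + 4942215763/28073 = -57 + 4942215763/28073 = 4940615602/28073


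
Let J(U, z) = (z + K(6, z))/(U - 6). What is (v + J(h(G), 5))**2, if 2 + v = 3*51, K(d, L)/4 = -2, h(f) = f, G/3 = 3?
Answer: 22500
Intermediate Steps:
G = 9 (G = 3*3 = 9)
K(d, L) = -8 (K(d, L) = 4*(-2) = -8)
J(U, z) = (-8 + z)/(-6 + U) (J(U, z) = (z - 8)/(U - 6) = (-8 + z)/(-6 + U))
v = 151 (v = -2 + 3*51 = -2 + 153 = 151)
(v + J(h(G), 5))**2 = (151 + (-8 + 5)/(-6 + 9))**2 = (151 - 3/3)**2 = (151 + (1/3)*(-3))**2 = (151 - 1)**2 = 150**2 = 22500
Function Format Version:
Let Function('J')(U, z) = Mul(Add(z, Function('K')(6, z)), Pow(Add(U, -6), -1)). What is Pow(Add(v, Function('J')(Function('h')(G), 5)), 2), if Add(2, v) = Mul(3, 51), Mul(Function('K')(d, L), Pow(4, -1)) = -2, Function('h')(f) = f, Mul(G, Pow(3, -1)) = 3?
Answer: 22500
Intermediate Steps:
G = 9 (G = Mul(3, 3) = 9)
Function('K')(d, L) = -8 (Function('K')(d, L) = Mul(4, -2) = -8)
Function('J')(U, z) = Mul(Pow(Add(-6, U), -1), Add(-8, z)) (Function('J')(U, z) = Mul(Add(z, -8), Pow(Add(U, -6), -1)) = Mul(Add(-8, z), Pow(Add(-6, U), -1)) = Mul(Pow(Add(-6, U), -1), Add(-8, z)))
v = 151 (v = Add(-2, Mul(3, 51)) = Add(-2, 153) = 151)
Pow(Add(v, Function('J')(Function('h')(G), 5)), 2) = Pow(Add(151, Mul(Pow(Add(-6, 9), -1), Add(-8, 5))), 2) = Pow(Add(151, Mul(Pow(3, -1), -3)), 2) = Pow(Add(151, Mul(Rational(1, 3), -3)), 2) = Pow(Add(151, -1), 2) = Pow(150, 2) = 22500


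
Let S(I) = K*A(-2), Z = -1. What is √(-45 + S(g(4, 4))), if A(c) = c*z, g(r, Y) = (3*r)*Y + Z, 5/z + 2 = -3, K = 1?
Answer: I*√43 ≈ 6.5574*I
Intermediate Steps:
z = -1 (z = 5/(-2 - 3) = 5/(-5) = 5*(-⅕) = -1)
g(r, Y) = -1 + 3*Y*r (g(r, Y) = (3*r)*Y - 1 = 3*Y*r - 1 = -1 + 3*Y*r)
A(c) = -c (A(c) = c*(-1) = -c)
S(I) = 2 (S(I) = 1*(-1*(-2)) = 1*2 = 2)
√(-45 + S(g(4, 4))) = √(-45 + 2) = √(-43) = I*√43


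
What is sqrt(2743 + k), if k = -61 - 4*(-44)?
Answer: sqrt(2858) ≈ 53.460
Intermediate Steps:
k = 115 (k = -61 + 176 = 115)
sqrt(2743 + k) = sqrt(2743 + 115) = sqrt(2858)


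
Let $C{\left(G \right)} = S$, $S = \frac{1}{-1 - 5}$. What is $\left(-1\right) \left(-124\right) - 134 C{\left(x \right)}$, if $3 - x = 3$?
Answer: $\frac{439}{3} \approx 146.33$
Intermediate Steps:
$x = 0$ ($x = 3 - 3 = 0$)
$S = - \frac{1}{6}$ ($S = \frac{1}{-6} = - \frac{1}{6} \approx -0.16667$)
$C{\left(G \right)} = - \frac{1}{6}$
$\left(-1\right) \left(-124\right) - 134 C{\left(x \right)} = \left(-1\right) \left(-124\right) - - \frac{67}{3} = 124 + \frac{67}{3} = \frac{439}{3}$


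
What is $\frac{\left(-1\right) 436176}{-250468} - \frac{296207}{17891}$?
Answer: $- \frac{16596687515}{1120280747} \approx -14.815$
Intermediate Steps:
$\frac{\left(-1\right) 436176}{-250468} - \frac{296207}{17891} = \left(-436176\right) \left(- \frac{1}{250468}\right) - \frac{296207}{17891} = \frac{109044}{62617} - \frac{296207}{17891} = - \frac{16596687515}{1120280747}$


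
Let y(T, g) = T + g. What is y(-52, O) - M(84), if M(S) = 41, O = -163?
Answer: -256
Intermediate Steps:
y(-52, O) - M(84) = (-52 - 163) - 1*41 = -215 - 41 = -256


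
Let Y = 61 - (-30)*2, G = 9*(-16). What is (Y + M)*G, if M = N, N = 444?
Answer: -81360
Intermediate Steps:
G = -144
M = 444
Y = 121 (Y = 61 - 1*(-60) = 61 + 60 = 121)
(Y + M)*G = (121 + 444)*(-144) = 565*(-144) = -81360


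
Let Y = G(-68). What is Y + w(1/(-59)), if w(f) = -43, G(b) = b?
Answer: -111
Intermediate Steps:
Y = -68
Y + w(1/(-59)) = -68 - 43 = -111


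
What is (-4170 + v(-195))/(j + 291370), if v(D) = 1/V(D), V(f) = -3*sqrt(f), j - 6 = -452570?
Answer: 2085/80597 - I*sqrt(195)/94298490 ≈ 0.025869 - 1.4809e-7*I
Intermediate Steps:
j = -452564 (j = 6 - 452570 = -452564)
v(D) = -1/(3*sqrt(D)) (v(D) = 1/(-3*sqrt(D)) = -1/(3*sqrt(D)))
(-4170 + v(-195))/(j + 291370) = (-4170 - (-1)*I*sqrt(195)/585)/(-452564 + 291370) = (-4170 - (-1)*I*sqrt(195)/585)/(-161194) = (-4170 + I*sqrt(195)/585)*(-1/161194) = 2085/80597 - I*sqrt(195)/94298490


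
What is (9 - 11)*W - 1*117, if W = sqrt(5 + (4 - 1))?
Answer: -117 - 4*sqrt(2) ≈ -122.66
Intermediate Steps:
W = 2*sqrt(2) (W = sqrt(5 + 3) = sqrt(8) = 2*sqrt(2) ≈ 2.8284)
(9 - 11)*W - 1*117 = (9 - 11)*(2*sqrt(2)) - 1*117 = -4*sqrt(2) - 117 = -117 - 4*sqrt(2)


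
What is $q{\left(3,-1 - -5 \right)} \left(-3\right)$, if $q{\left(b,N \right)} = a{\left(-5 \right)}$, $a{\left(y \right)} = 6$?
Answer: $-18$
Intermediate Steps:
$q{\left(b,N \right)} = 6$
$q{\left(3,-1 - -5 \right)} \left(-3\right) = 6 \left(-3\right) = -18$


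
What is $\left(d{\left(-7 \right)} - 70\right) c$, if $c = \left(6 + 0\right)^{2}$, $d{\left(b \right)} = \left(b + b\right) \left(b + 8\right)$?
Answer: $-3024$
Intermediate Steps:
$d{\left(b \right)} = 2 b \left(8 + b\right)$
$c = 36$ ($c = 6^{2} = 36$)
$\left(d{\left(-7 \right)} - 70\right) c = \left(2 \left(-7\right) \left(8 - 7\right) - 70\right) 36 = \left(2 \left(-7\right) 1 - 70\right) 36 = \left(-14 - 70\right) 36 = \left(-84\right) 36 = -3024$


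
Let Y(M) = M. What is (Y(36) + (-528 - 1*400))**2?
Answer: 795664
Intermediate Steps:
(Y(36) + (-528 - 1*400))**2 = (36 + (-528 - 1*400))**2 = (36 + (-528 - 400))**2 = (36 - 928)**2 = (-892)**2 = 795664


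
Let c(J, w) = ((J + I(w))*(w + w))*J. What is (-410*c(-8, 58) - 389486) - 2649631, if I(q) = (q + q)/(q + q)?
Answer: -5702477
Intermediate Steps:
I(q) = 1 (I(q) = (2*q)/((2*q)) = (2*q)*(1/(2*q)) = 1)
c(J, w) = 2*J*w*(1 + J) (c(J, w) = ((J + 1)*(w + w))*J = ((1 + J)*(2*w))*J = (2*w*(1 + J))*J = 2*J*w*(1 + J))
(-410*c(-8, 58) - 389486) - 2649631 = (-820*(-8)*58*(1 - 8) - 389486) - 2649631 = (-820*(-8)*58*(-7) - 389486) - 2649631 = (-410*6496 - 389486) - 2649631 = (-2663360 - 389486) - 2649631 = -3052846 - 2649631 = -5702477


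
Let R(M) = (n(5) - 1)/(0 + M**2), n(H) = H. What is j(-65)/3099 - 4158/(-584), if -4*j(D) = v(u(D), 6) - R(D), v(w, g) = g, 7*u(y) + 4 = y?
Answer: 27219068467/3823236300 ≈ 7.1194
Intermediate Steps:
u(y) = -4/7 + y/7
R(M) = 4/M**2 (R(M) = (5 - 1)/(0 + M**2) = 4/(M**2) = 4/M**2)
j(D) = -3/2 + D**(-2) (j(D) = -(6 - 4/D**2)/4 = -3/2 + D**(-2))
j(-65)/3099 - 4158/(-584) = (-3/2 + (-65)**(-2))/3099 - 4158/(-584) = (-3/2 + 1/4225)*(1/3099) - 4158*(-1/584) = -12673/8450*1/3099 + 2079/292 = -12673/26186550 + 2079/292 = 27219068467/3823236300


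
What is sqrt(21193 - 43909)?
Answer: 6*I*sqrt(631) ≈ 150.72*I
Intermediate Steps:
sqrt(21193 - 43909) = sqrt(-22716) = 6*I*sqrt(631)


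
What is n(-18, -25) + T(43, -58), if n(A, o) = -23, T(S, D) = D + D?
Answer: -139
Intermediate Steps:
T(S, D) = 2*D
n(-18, -25) + T(43, -58) = -23 + 2*(-58) = -23 - 116 = -139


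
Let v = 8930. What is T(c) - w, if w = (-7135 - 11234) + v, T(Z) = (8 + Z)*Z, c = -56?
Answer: 12127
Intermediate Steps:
T(Z) = Z*(8 + Z)
w = -9439 (w = (-7135 - 11234) + 8930 = -18369 + 8930 = -9439)
T(c) - w = -56*(8 - 56) - 1*(-9439) = -56*(-48) + 9439 = 2688 + 9439 = 12127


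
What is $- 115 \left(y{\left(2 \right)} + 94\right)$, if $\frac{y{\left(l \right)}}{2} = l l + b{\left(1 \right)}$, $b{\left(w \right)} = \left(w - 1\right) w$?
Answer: $-11730$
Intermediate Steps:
$b{\left(w \right)} = w \left(-1 + w\right)$ ($b{\left(w \right)} = \left(-1 + w\right) w = w \left(-1 + w\right)$)
$y{\left(l \right)} = 2 l^{2}$ ($y{\left(l \right)} = 2 \left(l l + 1 \left(-1 + 1\right)\right) = 2 \left(l^{2} + 1 \cdot 0\right) = 2 \left(l^{2} + 0\right) = 2 l^{2}$)
$- 115 \left(y{\left(2 \right)} + 94\right) = - 115 \left(2 \cdot 2^{2} + 94\right) = - 115 \left(2 \cdot 4 + 94\right) = - 115 \left(8 + 94\right) = \left(-115\right) 102 = -11730$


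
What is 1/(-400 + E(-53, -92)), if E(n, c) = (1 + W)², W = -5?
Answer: -1/384 ≈ -0.0026042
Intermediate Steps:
E(n, c) = 16 (E(n, c) = (1 - 5)² = (-4)² = 16)
1/(-400 + E(-53, -92)) = 1/(-400 + 16) = 1/(-384) = -1/384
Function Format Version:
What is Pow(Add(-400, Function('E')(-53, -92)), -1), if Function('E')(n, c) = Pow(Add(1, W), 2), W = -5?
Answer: Rational(-1, 384) ≈ -0.0026042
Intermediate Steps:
Function('E')(n, c) = 16 (Function('E')(n, c) = Pow(Add(1, -5), 2) = Pow(-4, 2) = 16)
Pow(Add(-400, Function('E')(-53, -92)), -1) = Pow(Add(-400, 16), -1) = Pow(-384, -1) = Rational(-1, 384)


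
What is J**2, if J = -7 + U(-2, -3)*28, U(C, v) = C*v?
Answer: 25921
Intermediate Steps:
J = 161 (J = -7 - 2*(-3)*28 = -7 + 6*28 = -7 + 168 = 161)
J**2 = 161**2 = 25921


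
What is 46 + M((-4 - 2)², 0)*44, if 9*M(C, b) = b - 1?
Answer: 370/9 ≈ 41.111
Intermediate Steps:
M(C, b) = -⅑ + b/9 (M(C, b) = (b - 1)/9 = (-1 + b)/9 = -⅑ + b/9)
46 + M((-4 - 2)², 0)*44 = 46 + (-⅑ + (⅑)*0)*44 = 46 + (-⅑ + 0)*44 = 46 - ⅑*44 = 46 - 44/9 = 370/9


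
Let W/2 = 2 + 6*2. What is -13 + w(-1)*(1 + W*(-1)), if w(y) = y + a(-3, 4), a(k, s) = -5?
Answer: 149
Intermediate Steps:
W = 28 (W = 2*(2 + 6*2) = 2*(2 + 12) = 2*14 = 28)
w(y) = -5 + y (w(y) = y - 5 = -5 + y)
-13 + w(-1)*(1 + W*(-1)) = -13 + (-5 - 1)*(1 + 28*(-1)) = -13 - 6*(1 - 28) = -13 - 6*(-27) = -13 + 162 = 149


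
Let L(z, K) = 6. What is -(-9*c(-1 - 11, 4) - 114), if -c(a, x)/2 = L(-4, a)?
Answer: 6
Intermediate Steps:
c(a, x) = -12 (c(a, x) = -2*6 = -12)
-(-9*c(-1 - 11, 4) - 114) = -(-9*(-12) - 114) = -(108 - 114) = -1*(-6) = 6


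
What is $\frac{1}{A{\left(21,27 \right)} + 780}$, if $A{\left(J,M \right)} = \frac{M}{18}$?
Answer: $\frac{2}{1563} \approx 0.0012796$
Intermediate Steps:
$A{\left(J,M \right)} = \frac{M}{18}$ ($A{\left(J,M \right)} = M \frac{1}{18} = \frac{M}{18}$)
$\frac{1}{A{\left(21,27 \right)} + 780} = \frac{1}{\frac{1}{18} \cdot 27 + 780} = \frac{1}{\frac{3}{2} + 780} = \frac{1}{\frac{1563}{2}} = \frac{2}{1563}$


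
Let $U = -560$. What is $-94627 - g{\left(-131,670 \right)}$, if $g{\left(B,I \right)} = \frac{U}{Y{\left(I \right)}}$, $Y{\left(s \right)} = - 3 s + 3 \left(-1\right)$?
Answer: $- \frac{190484711}{2013} \approx -94627.0$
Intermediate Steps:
$Y{\left(s \right)} = -3 - 3 s$ ($Y{\left(s \right)} = - 3 s - 3 = -3 - 3 s$)
$g{\left(B,I \right)} = - \frac{560}{-3 - 3 I}$
$-94627 - g{\left(-131,670 \right)} = -94627 - \frac{560}{3 \left(1 + 670\right)} = -94627 - \frac{560}{3 \cdot 671} = -94627 - \frac{560}{3} \cdot \frac{1}{671} = -94627 - \frac{560}{2013} = - \frac{190484711}{2013}$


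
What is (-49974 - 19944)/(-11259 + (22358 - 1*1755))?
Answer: -34959/4672 ≈ -7.4827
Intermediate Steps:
(-49974 - 19944)/(-11259 + (22358 - 1*1755)) = -69918/(-11259 + (22358 - 1755)) = -69918/(-11259 + 20603) = -69918/9344 = -69918*1/9344 = -34959/4672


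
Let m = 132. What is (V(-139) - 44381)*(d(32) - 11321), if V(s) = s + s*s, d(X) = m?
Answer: 281951611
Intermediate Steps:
d(X) = 132
V(s) = s + s²
(V(-139) - 44381)*(d(32) - 11321) = (-139*(1 - 139) - 44381)*(132 - 11321) = (-139*(-138) - 44381)*(-11189) = (19182 - 44381)*(-11189) = -25199*(-11189) = 281951611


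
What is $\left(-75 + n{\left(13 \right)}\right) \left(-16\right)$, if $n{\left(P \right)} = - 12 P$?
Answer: $3696$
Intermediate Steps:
$\left(-75 + n{\left(13 \right)}\right) \left(-16\right) = \left(-75 - 156\right) \left(-16\right) = \left(-231\right) \left(-16\right) = 3696$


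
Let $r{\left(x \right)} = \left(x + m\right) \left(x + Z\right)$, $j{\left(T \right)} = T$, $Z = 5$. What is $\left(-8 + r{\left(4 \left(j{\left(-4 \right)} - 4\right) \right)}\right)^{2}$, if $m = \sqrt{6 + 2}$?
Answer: $738568 - 92448 \sqrt{2} \approx 6.0783 \cdot 10^{5}$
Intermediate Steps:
$m = 2 \sqrt{2}$ ($m = \sqrt{8} = 2 \sqrt{2} \approx 2.8284$)
$r{\left(x \right)} = \left(5 + x\right) \left(x + 2 \sqrt{2}\right)$ ($r{\left(x \right)} = \left(x + 2 \sqrt{2}\right) \left(x + 5\right) = \left(x + 2 \sqrt{2}\right) \left(5 + x\right) = \left(5 + x\right) \left(x + 2 \sqrt{2}\right)$)
$\left(-8 + r{\left(4 \left(j{\left(-4 \right)} - 4\right) \right)}\right)^{2} = \left(-8 + \left(\left(4 \left(-4 - 4\right)\right)^{2} + 5 \cdot 4 \left(-4 - 4\right) + 10 \sqrt{2} + 2 \cdot 4 \left(-4 - 4\right) \sqrt{2}\right)\right)^{2} = \left(-8 + \left(\left(4 \left(-8\right)\right)^{2} + 5 \cdot 4 \left(-8\right) + 10 \sqrt{2} + 2 \cdot 4 \left(-8\right) \sqrt{2}\right)\right)^{2} = \left(-8 + \left(\left(-32\right)^{2} + 5 \left(-32\right) + 10 \sqrt{2} + 2 \left(-32\right) \sqrt{2}\right)\right)^{2} = \left(-8 + \left(1024 - 160 + 10 \sqrt{2} - 64 \sqrt{2}\right)\right)^{2} = \left(-8 + \left(864 - 54 \sqrt{2}\right)\right)^{2} = \left(856 - 54 \sqrt{2}\right)^{2}$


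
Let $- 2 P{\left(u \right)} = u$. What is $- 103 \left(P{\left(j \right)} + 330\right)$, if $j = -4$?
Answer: $-34196$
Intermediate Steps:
$P{\left(u \right)} = - \frac{u}{2}$
$- 103 \left(P{\left(j \right)} + 330\right) = - 103 \left(\left(- \frac{1}{2}\right) \left(-4\right) + 330\right) = - 103 \left(2 + 330\right) = \left(-103\right) 332 = -34196$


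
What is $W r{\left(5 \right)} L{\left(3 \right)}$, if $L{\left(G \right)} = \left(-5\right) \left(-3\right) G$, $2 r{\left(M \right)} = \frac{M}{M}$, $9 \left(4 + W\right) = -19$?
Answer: $- \frac{275}{2} \approx -137.5$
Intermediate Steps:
$W = - \frac{55}{9}$ ($W = -4 + \frac{1}{9} \left(-19\right) = -4 - \frac{19}{9} = - \frac{55}{9} \approx -6.1111$)
$r{\left(M \right)} = \frac{1}{2}$ ($r{\left(M \right)} = \frac{M \frac{1}{M}}{2} = \frac{1}{2} \cdot 1 = \frac{1}{2}$)
$L{\left(G \right)} = 15 G$
$W r{\left(5 \right)} L{\left(3 \right)} = \left(- \frac{55}{9}\right) \frac{1}{2} \cdot 15 \cdot 3 = \left(- \frac{55}{18}\right) 45 = - \frac{275}{2}$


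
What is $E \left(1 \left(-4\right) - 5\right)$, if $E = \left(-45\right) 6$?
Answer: $2430$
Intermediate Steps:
$E = -270$
$E \left(1 \left(-4\right) - 5\right) = - 270 \left(1 \left(-4\right) - 5\right) = - 270 \left(-4 - 5\right) = \left(-270\right) \left(-9\right) = 2430$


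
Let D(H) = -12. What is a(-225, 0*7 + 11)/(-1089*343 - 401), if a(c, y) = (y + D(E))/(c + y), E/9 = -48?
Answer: -1/80020592 ≈ -1.2497e-8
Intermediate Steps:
E = -432 (E = 9*(-48) = -432)
a(c, y) = (-12 + y)/(c + y) (a(c, y) = (y - 12)/(c + y) = (-12 + y)/(c + y))
a(-225, 0*7 + 11)/(-1089*343 - 401) = ((-12 + (0*7 + 11))/(-225 + (0*7 + 11)))/(-1089*343 - 401) = ((-12 + (0 + 11))/(-225 + (0 + 11)))/(-373527 - 401) = ((-12 + 11)/(-225 + 11))/(-373928) = (-1/(-214))*(-1/373928) = -1/214*(-1)*(-1/373928) = (1/214)*(-1/373928) = -1/80020592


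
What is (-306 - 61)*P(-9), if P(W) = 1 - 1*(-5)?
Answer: -2202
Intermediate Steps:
P(W) = 6 (P(W) = 1 + 5 = 6)
(-306 - 61)*P(-9) = (-306 - 61)*6 = -367*6 = -2202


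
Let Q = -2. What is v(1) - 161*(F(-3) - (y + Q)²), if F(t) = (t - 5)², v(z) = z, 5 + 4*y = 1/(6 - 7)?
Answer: -33323/4 ≈ -8330.8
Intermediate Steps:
y = -3/2 (y = -5/4 + 1/(4*(6 - 7)) = -5/4 + (¼)/(-1) = -5/4 + (¼)*(-1) = -5/4 - ¼ = -3/2 ≈ -1.5000)
F(t) = (-5 + t)²
v(1) - 161*(F(-3) - (y + Q)²) = 1 - 161*((-5 - 3)² - (-3/2 - 2)²) = 1 - 161*((-8)² - (-7/2)²) = 1 - 161*(64 - 1*49/4) = 1 - 161*(64 - 49/4) = 1 - 161*207/4 = 1 - 33327/4 = -33323/4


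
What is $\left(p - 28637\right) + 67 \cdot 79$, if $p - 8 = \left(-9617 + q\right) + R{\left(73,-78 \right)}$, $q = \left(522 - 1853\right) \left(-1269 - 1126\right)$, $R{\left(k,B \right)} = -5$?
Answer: $3154787$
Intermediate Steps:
$q = 3187745$ ($q = \left(-1331\right) \left(-2395\right) = 3187745$)
$p = 3178131$ ($p = 8 + \left(\left(-9617 + 3187745\right) - 5\right) = 8 + \left(3178128 - 5\right) = 8 + 3178123 = 3178131$)
$\left(p - 28637\right) + 67 \cdot 79 = \left(3178131 - 28637\right) + 67 \cdot 79 = 3149494 + 5293 = 3154787$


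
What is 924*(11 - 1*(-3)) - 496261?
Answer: -483325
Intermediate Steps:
924*(11 - 1*(-3)) - 496261 = 924*(11 + 3) - 496261 = 924*14 - 496261 = 12936 - 496261 = -483325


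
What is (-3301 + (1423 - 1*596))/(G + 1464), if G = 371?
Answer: -2474/1835 ≈ -1.3482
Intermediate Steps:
(-3301 + (1423 - 1*596))/(G + 1464) = (-3301 + (1423 - 1*596))/(371 + 1464) = (-3301 + (1423 - 596))/1835 = (-3301 + 827)*(1/1835) = -2474*1/1835 = -2474/1835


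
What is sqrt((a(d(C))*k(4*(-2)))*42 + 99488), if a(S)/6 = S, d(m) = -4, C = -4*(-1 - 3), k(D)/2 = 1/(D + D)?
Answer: sqrt(99614) ≈ 315.62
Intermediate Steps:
k(D) = 1/D (k(D) = 2/(D + D) = 2/((2*D)) = 2*(1/(2*D)) = 1/D)
C = 16 (C = -4*(-4) = 16)
a(S) = 6*S
sqrt((a(d(C))*k(4*(-2)))*42 + 99488) = sqrt(((6*(-4))/((4*(-2))))*42 + 99488) = sqrt(-24/(-8)*42 + 99488) = sqrt(-24*(-1/8)*42 + 99488) = sqrt(3*42 + 99488) = sqrt(126 + 99488) = sqrt(99614)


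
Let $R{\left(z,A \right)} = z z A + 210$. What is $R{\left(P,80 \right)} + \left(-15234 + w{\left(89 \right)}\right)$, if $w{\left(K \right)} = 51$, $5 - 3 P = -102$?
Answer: $\frac{781163}{9} \approx 86796.0$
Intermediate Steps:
$P = \frac{107}{3}$ ($P = \frac{5}{3} - -34 = \frac{5}{3} + 34 = \frac{107}{3} \approx 35.667$)
$R{\left(z,A \right)} = 210 + A z^{2}$ ($R{\left(z,A \right)} = z^{2} A + 210 = A z^{2} + 210 = 210 + A z^{2}$)
$R{\left(P,80 \right)} + \left(-15234 + w{\left(89 \right)}\right) = \left(210 + 80 \left(\frac{107}{3}\right)^{2}\right) + \left(-15234 + 51\right) = \left(210 + 80 \cdot \frac{11449}{9}\right) - 15183 = \left(210 + \frac{915920}{9}\right) - 15183 = \frac{917810}{9} - 15183 = \frac{781163}{9}$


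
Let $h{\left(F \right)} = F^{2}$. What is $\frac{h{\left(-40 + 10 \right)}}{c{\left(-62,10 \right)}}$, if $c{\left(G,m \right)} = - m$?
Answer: $-90$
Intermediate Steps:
$\frac{h{\left(-40 + 10 \right)}}{c{\left(-62,10 \right)}} = \frac{\left(-40 + 10\right)^{2}}{\left(-1\right) 10} = \frac{\left(-30\right)^{2}}{-10} = 900 \left(- \frac{1}{10}\right) = -90$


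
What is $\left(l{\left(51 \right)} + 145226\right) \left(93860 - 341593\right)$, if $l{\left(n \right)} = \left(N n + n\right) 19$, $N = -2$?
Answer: $-35737219381$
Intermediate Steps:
$l{\left(n \right)} = - 19 n$ ($l{\left(n \right)} = \left(- 2 n + n\right) 19 = - n 19 = - 19 n$)
$\left(l{\left(51 \right)} + 145226\right) \left(93860 - 341593\right) = \left(\left(-19\right) 51 + 145226\right) \left(93860 - 341593\right) = \left(-969 + 145226\right) \left(-247733\right) = 144257 \left(-247733\right) = -35737219381$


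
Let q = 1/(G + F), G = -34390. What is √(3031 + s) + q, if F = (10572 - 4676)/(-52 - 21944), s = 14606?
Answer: -5499/189112084 + √17637 ≈ 132.80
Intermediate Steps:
F = -1474/5499 (F = 5896/(-21996) = 5896*(-1/21996) = -1474/5499 ≈ -0.26805)
q = -5499/189112084 (q = 1/(-34390 - 1474/5499) = 1/(-189112084/5499) = -5499/189112084 ≈ -2.9078e-5)
√(3031 + s) + q = √(3031 + 14606) - 5499/189112084 = √17637 - 5499/189112084 = -5499/189112084 + √17637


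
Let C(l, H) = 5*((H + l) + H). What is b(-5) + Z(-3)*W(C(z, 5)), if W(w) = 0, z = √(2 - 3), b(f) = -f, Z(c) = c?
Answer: 5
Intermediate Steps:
z = I (z = √(-1) = I ≈ 1.0*I)
C(l, H) = 5*l + 10*H (C(l, H) = 5*(l + 2*H) = 5*l + 10*H)
b(-5) + Z(-3)*W(C(z, 5)) = -1*(-5) - 3*0 = 5 + 0 = 5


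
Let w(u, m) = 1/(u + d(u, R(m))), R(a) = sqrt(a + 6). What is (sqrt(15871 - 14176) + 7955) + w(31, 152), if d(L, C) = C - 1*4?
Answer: 4542332/571 + sqrt(1695) - sqrt(158)/571 ≈ 7996.2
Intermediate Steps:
R(a) = sqrt(6 + a)
d(L, C) = -4 + C (d(L, C) = C - 4 = -4 + C)
w(u, m) = 1/(-4 + u + sqrt(6 + m)) (w(u, m) = 1/(u + (-4 + sqrt(6 + m))) = 1/(-4 + u + sqrt(6 + m)))
(sqrt(15871 - 14176) + 7955) + w(31, 152) = (sqrt(15871 - 14176) + 7955) + 1/(-4 + 31 + sqrt(6 + 152)) = (sqrt(1695) + 7955) + 1/(-4 + 31 + sqrt(158)) = (7955 + sqrt(1695)) + 1/(27 + sqrt(158)) = 7955 + sqrt(1695) + 1/(27 + sqrt(158))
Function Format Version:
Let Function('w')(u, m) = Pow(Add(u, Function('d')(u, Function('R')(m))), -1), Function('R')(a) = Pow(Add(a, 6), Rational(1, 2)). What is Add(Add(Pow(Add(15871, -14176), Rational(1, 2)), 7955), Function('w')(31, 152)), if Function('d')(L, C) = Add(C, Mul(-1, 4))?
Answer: Add(Rational(4542332, 571), Pow(1695, Rational(1, 2)), Mul(Rational(-1, 571), Pow(158, Rational(1, 2)))) ≈ 7996.2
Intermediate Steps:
Function('R')(a) = Pow(Add(6, a), Rational(1, 2))
Function('d')(L, C) = Add(-4, C) (Function('d')(L, C) = Add(C, -4) = Add(-4, C))
Function('w')(u, m) = Pow(Add(-4, u, Pow(Add(6, m), Rational(1, 2))), -1) (Function('w')(u, m) = Pow(Add(u, Add(-4, Pow(Add(6, m), Rational(1, 2)))), -1) = Pow(Add(-4, u, Pow(Add(6, m), Rational(1, 2))), -1))
Add(Add(Pow(Add(15871, -14176), Rational(1, 2)), 7955), Function('w')(31, 152)) = Add(Add(Pow(Add(15871, -14176), Rational(1, 2)), 7955), Pow(Add(-4, 31, Pow(Add(6, 152), Rational(1, 2))), -1)) = Add(Add(Pow(1695, Rational(1, 2)), 7955), Pow(Add(-4, 31, Pow(158, Rational(1, 2))), -1)) = Add(Add(7955, Pow(1695, Rational(1, 2))), Pow(Add(27, Pow(158, Rational(1, 2))), -1)) = Add(7955, Pow(1695, Rational(1, 2)), Pow(Add(27, Pow(158, Rational(1, 2))), -1))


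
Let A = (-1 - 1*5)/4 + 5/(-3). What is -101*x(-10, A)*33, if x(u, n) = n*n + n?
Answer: -274417/12 ≈ -22868.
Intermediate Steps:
A = -19/6 (A = (-1 - 5)*(¼) + 5*(-⅓) = -6*¼ - 5/3 = -3/2 - 5/3 = -19/6 ≈ -3.1667)
x(u, n) = n + n² (x(u, n) = n² + n = n + n²)
-101*x(-10, A)*33 = -101*(-19*(1 - 19/6)/6)*33 = -101*(-19/6*(-13/6))*33 = -101*(247/36)*33 = -24947*33/36 = -1*274417/12 = -274417/12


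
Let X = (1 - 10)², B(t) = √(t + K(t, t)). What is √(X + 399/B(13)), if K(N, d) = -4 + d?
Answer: √(39204 + 8778*√22)/22 ≈ 12.887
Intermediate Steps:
B(t) = √(-4 + 2*t) (B(t) = √(t + (-4 + t)) = √(-4 + 2*t))
X = 81 (X = (-9)² = 81)
√(X + 399/B(13)) = √(81 + 399/(√(-4 + 2*13))) = √(81 + 399/(√(-4 + 26))) = √(81 + 399/(√22)) = √(81 + 399*(√22/22)) = √(81 + 399*√22/22)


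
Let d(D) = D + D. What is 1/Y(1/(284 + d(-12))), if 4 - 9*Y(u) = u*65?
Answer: 12/5 ≈ 2.4000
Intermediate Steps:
d(D) = 2*D
Y(u) = 4/9 - 65*u/9 (Y(u) = 4/9 - u*65/9 = 4/9 - 65*u/9)
1/Y(1/(284 + d(-12))) = 1/(4/9 - 65/(9*(284 + 2*(-12)))) = 1/(4/9 - 65/(9*(284 - 24))) = 1/(4/9 - 65/9/260) = 1/(4/9 - 65/9*1/260) = 1/(4/9 - 1/36) = 1/(5/12) = 12/5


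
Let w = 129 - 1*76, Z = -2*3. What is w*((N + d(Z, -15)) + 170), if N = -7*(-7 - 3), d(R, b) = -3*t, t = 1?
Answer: 12561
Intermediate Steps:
Z = -6
d(R, b) = -3 (d(R, b) = -3*1 = -3)
N = 70 (N = -7*(-10) = 70)
w = 53 (w = 129 - 76 = 53)
w*((N + d(Z, -15)) + 170) = 53*((70 - 3) + 170) = 53*(67 + 170) = 53*237 = 12561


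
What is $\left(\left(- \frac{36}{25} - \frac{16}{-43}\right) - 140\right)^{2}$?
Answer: $\frac{22997115904}{1155625} \approx 19900.0$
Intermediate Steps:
$\left(\left(- \frac{36}{25} - \frac{16}{-43}\right) - 140\right)^{2} = \left(\left(\left(-36\right) \frac{1}{25} - - \frac{16}{43}\right) - 140\right)^{2} = \left(\left(- \frac{36}{25} + \frac{16}{43}\right) - 140\right)^{2} = \left(- \frac{1148}{1075} - 140\right)^{2} = \left(- \frac{151648}{1075}\right)^{2} = \frac{22997115904}{1155625}$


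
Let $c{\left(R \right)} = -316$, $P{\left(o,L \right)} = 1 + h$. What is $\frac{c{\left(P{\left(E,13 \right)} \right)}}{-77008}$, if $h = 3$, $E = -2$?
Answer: $\frac{79}{19252} \approx 0.0041035$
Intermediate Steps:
$P{\left(o,L \right)} = 4$ ($P{\left(o,L \right)} = 1 + 3 = 4$)
$\frac{c{\left(P{\left(E,13 \right)} \right)}}{-77008} = - \frac{316}{-77008} = \left(-316\right) \left(- \frac{1}{77008}\right) = \frac{79}{19252}$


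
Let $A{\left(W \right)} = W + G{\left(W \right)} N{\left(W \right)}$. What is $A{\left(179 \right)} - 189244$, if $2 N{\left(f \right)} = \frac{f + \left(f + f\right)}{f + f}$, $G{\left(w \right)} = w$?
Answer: $- \frac{755723}{4} \approx -1.8893 \cdot 10^{5}$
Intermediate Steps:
$N{\left(f \right)} = \frac{3}{4}$ ($N{\left(f \right)} = \frac{\left(f + \left(f + f\right)\right) \frac{1}{f + f}}{2} = \frac{\left(f + 2 f\right) \frac{1}{2 f}}{2} = \frac{3 f \frac{1}{2 f}}{2} = \frac{1}{2} \cdot \frac{3}{2} = \frac{3}{4}$)
$A{\left(W \right)} = \frac{7 W}{4}$ ($A{\left(W \right)} = W + W \frac{3}{4} = W + \frac{3 W}{4} = \frac{7 W}{4}$)
$A{\left(179 \right)} - 189244 = \frac{7}{4} \cdot 179 - 189244 = \frac{1253}{4} - 189244 = - \frac{755723}{4}$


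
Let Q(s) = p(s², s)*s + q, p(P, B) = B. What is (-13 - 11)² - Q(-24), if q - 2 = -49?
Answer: 47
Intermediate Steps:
q = -47 (q = 2 - 49 = -47)
Q(s) = -47 + s² (Q(s) = s*s - 47 = s² - 47 = -47 + s²)
(-13 - 11)² - Q(-24) = (-13 - 11)² - (-47 + (-24)²) = (-24)² - (-47 + 576) = 576 - 1*529 = 576 - 529 = 47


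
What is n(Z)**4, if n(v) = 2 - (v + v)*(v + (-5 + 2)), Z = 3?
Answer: 16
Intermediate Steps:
n(v) = 2 - 2*v*(-3 + v) (n(v) = 2 - 2*v*(v - 3) = 2 - 2*v*(-3 + v))
n(Z)**4 = (2 - 2*3**2 + 6*3)**4 = (2 - 2*9 + 18)**4 = (2 - 18 + 18)**4 = 2**4 = 16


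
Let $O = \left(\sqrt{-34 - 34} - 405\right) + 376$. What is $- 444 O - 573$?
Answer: $12303 - 888 i \sqrt{17} \approx 12303.0 - 3661.3 i$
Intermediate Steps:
$O = -29 + 2 i \sqrt{17}$ ($O = \left(\sqrt{-68} - 405\right) + 376 = \left(2 i \sqrt{17} - 405\right) + 376 = \left(-405 + 2 i \sqrt{17}\right) + 376 = -29 + 2 i \sqrt{17} \approx -29.0 + 8.2462 i$)
$- 444 O - 573 = - 444 \left(-29 + 2 i \sqrt{17}\right) - 573 = \left(12876 - 888 i \sqrt{17}\right) - 573 = 12303 - 888 i \sqrt{17}$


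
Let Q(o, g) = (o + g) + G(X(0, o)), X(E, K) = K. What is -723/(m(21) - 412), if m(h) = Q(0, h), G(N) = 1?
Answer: 241/130 ≈ 1.8538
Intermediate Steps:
Q(o, g) = 1 + g + o (Q(o, g) = (o + g) + 1 = (g + o) + 1 = 1 + g + o)
m(h) = 1 + h (m(h) = 1 + h + 0 = 1 + h)
-723/(m(21) - 412) = -723/((1 + 21) - 412) = -723/(22 - 412) = -723/(-390) = -723*(-1/390) = 241/130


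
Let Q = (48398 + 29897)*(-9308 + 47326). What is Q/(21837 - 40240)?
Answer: -425231330/2629 ≈ -1.6175e+5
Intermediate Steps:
Q = 2976619310 (Q = 78295*38018 = 2976619310)
Q/(21837 - 40240) = 2976619310/(21837 - 40240) = 2976619310/(-18403) = 2976619310*(-1/18403) = -425231330/2629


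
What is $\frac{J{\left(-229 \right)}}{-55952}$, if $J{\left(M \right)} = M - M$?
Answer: $0$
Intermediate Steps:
$J{\left(M \right)} = 0$
$\frac{J{\left(-229 \right)}}{-55952} = \frac{0}{-55952} = 0 \left(- \frac{1}{55952}\right) = 0$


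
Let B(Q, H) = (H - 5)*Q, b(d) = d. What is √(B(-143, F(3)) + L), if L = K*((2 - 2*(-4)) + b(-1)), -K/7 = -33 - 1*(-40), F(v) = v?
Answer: I*√155 ≈ 12.45*I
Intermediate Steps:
B(Q, H) = Q*(-5 + H) (B(Q, H) = (-5 + H)*Q = Q*(-5 + H))
K = -49 (K = -7*(-33 - 1*(-40)) = -7*(-33 + 40) = -7*7 = -49)
L = -441 (L = -49*((2 - 2*(-4)) - 1) = -49*((2 + 8) - 1) = -49*(10 - 1) = -49*9 = -441)
√(B(-143, F(3)) + L) = √(-143*(-5 + 3) - 441) = √(-143*(-2) - 441) = √(286 - 441) = √(-155) = I*√155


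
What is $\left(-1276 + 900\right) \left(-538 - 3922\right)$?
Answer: $1676960$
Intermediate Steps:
$\left(-1276 + 900\right) \left(-538 - 3922\right) = \left(-376\right) \left(-4460\right) = 1676960$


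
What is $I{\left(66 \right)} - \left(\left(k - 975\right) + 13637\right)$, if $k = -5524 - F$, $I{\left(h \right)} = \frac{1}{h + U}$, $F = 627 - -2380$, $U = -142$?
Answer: $- \frac{313957}{76} \approx -4131.0$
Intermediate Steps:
$F = 3007$ ($F = 627 + 2380 = 3007$)
$I{\left(h \right)} = \frac{1}{-142 + h}$ ($I{\left(h \right)} = \frac{1}{h - 142} = \frac{1}{-142 + h}$)
$k = -8531$ ($k = -5524 - 3007 = -8531$)
$I{\left(66 \right)} - \left(\left(k - 975\right) + 13637\right) = \frac{1}{-142 + 66} - \left(\left(-8531 - 975\right) + 13637\right) = \frac{1}{-76} - \left(-9506 + 13637\right) = - \frac{1}{76} - 4131 = - \frac{313957}{76}$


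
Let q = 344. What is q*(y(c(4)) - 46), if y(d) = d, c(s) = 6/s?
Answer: -15308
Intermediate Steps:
q*(y(c(4)) - 46) = 344*(6/4 - 46) = 344*(6*(1/4) - 46) = 344*(3/2 - 46) = 344*(-89/2) = -15308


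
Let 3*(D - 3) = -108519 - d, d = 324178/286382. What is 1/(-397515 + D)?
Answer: -429573/186299528594 ≈ -2.3058e-6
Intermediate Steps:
d = 162089/143191 (d = 324178*(1/286382) = 162089/143191 ≈ 1.1320)
D = -15537817499/429573 (D = 3 + (-108519 - 1*162089/143191)/3 = 3 + (-108519 - 162089/143191)/3 = 3 + (1/3)*(-15539106218/143191) = 3 - 15539106218/429573 = -15537817499/429573 ≈ -36170.)
1/(-397515 + D) = 1/(-397515 - 15537817499/429573) = 1/(-186299528594/429573) = -429573/186299528594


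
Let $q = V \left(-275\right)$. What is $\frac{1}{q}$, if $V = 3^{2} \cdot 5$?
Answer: $- \frac{1}{12375} \approx -8.0808 \cdot 10^{-5}$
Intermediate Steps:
$V = 45$ ($V = 9 \cdot 5 = 45$)
$q = -12375$ ($q = 45 \left(-275\right) = -12375$)
$\frac{1}{q} = \frac{1}{-12375} = - \frac{1}{12375}$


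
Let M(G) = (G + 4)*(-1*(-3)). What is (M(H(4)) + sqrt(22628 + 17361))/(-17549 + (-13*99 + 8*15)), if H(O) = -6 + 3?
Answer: -3/18716 - sqrt(39989)/18716 ≈ -0.010845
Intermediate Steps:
H(O) = -3
M(G) = 12 + 3*G (M(G) = (4 + G)*3 = 12 + 3*G)
(M(H(4)) + sqrt(22628 + 17361))/(-17549 + (-13*99 + 8*15)) = ((12 + 3*(-3)) + sqrt(22628 + 17361))/(-17549 + (-13*99 + 8*15)) = ((12 - 9) + sqrt(39989))/(-17549 + (-1287 + 120)) = (3 + sqrt(39989))/(-17549 - 1167) = (3 + sqrt(39989))/(-18716) = (3 + sqrt(39989))*(-1/18716) = -3/18716 - sqrt(39989)/18716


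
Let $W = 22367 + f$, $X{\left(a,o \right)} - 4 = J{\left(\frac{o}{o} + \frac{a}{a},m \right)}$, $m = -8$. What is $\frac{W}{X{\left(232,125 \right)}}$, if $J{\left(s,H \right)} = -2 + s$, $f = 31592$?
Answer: $\frac{53959}{4} \approx 13490.0$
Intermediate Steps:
$X{\left(a,o \right)} = 4$ ($X{\left(a,o \right)} = 4 - \left(2 - \frac{a}{a} - \frac{o}{o}\right) = 4 + \left(-2 + \left(1 + 1\right)\right) = 4 + \left(-2 + 2\right) = 4 + 0 = 4$)
$W = 53959$ ($W = 22367 + 31592 = 53959$)
$\frac{W}{X{\left(232,125 \right)}} = \frac{53959}{4}$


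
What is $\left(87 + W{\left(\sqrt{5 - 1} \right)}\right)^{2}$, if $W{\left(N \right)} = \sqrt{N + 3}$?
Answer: $\left(87 + \sqrt{5}\right)^{2} \approx 7963.1$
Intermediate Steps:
$W{\left(N \right)} = \sqrt{3 + N}$
$\left(87 + W{\left(\sqrt{5 - 1} \right)}\right)^{2} = \left(87 + \sqrt{3 + \sqrt{5 - 1}}\right)^{2} = \left(87 + \sqrt{3 + \sqrt{4}}\right)^{2} = \left(87 + \sqrt{3 + 2}\right)^{2} = \left(87 + \sqrt{5}\right)^{2}$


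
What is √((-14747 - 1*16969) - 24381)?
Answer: 3*I*√6233 ≈ 236.85*I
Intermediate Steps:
√((-14747 - 1*16969) - 24381) = √((-14747 - 16969) - 24381) = √(-31716 - 24381) = √(-56097) = 3*I*√6233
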